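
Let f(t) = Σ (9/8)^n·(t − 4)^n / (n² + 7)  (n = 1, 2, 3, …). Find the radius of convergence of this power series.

The ratio of consecutive coefficients is [(n² + 7)/((n+1)² + 7)] · 9/8 → 9/8.
The series converges when 9/8 · |t − 4| < 1, giving R = 8/9.

R = 8/9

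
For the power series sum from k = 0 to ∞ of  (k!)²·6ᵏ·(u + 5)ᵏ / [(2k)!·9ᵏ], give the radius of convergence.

Ratio test: |a_{k+1}/a_k| = (k+1)²/[(2k+1)·(2k+2)] · 6/9 → 1/6 as k → ∞.
Thus R = 1/(1/6) = 6.

R = 6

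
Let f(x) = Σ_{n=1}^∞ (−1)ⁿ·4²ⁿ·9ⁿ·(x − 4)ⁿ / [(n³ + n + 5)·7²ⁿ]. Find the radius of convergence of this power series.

Apply the ratio test: |a_{n+1}| / |a_n| = [(n³ + n + 5)/((n+1)³ + (n+1) + 5)] · 16·9/49, which tends to 144/49 as n → ∞.
The series converges when 144/49 · |x − 4| < 1, giving R = 49/144.

R = 49/144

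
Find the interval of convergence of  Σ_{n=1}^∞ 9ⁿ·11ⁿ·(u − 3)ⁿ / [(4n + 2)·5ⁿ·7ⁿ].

[262/99, 332/99)

Ratio test: |a_{n+1}/a_n| = [(4n + 2)/(4(n+1) + 2)] · 9·11/(5·7) → 99/35 as n → ∞.
Hence the series converges for |u − 3| < 1/(99/35) = 35/99, so the radius of convergence is 35/99.
At u = 332/99: the terms are asymptotic to a nonzero constant times 1/n, so the series diverges by limit comparison with Σ 1/n.
At u = 262/99: an alternating series whose terms decrease to 0 in absolute value, so it converges by the Leibniz criterion.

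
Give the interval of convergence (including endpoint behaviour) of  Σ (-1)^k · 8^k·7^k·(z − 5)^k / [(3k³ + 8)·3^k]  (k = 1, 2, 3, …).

Ratio test: |a_{k+1}/a_k| = [(3k³ + 8)/(3(k+1)³ + 8)] · 8·7/3 → 56/3 as k → ∞.
Convergence for |z − 5| · 56/3 < 1, i.e. |z − 5| < 3/56. So R = 3/56.
Endpoint z = 283/56: the terms are on the order of 1/k³, so the series converges absolutely by comparison with the p-series (p = 3 > 1).
Check z = 277/56: the terms are on the order of 1/k³, so the series converges absolutely by comparison with the p-series (p = 3 > 1).

[277/56, 283/56]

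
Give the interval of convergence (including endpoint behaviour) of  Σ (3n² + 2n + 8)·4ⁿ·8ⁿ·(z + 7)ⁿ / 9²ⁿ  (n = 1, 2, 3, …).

Ratio test: |a_{n+1}/a_n| = [(3(n+1)² + 2(n+1) + 8)/(3n² + 2n + 8)] · 4·8/81 → 32/81 as n → ∞.
Hence the series converges for |z + 7| < 1/(32/81) = 81/32, so the radius of convergence is 81/32.
At z = -143/32: the terms do not tend to 0, so the series diverges.
Endpoint z = -305/32: the n-th term does not approach 0; divergence by the term test.

(-305/32, -143/32)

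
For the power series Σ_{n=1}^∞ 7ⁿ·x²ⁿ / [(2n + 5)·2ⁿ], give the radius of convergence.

R = √14/7

Ratio test: |a_{n+1}/a_n| = [(2n + 5)/(2(n+1) + 5)] · 7/2 → 7/2 as n → ∞.
Writing y = x², the series in y has radius 2/7, so |x| < √(2/7) and R = √14/7.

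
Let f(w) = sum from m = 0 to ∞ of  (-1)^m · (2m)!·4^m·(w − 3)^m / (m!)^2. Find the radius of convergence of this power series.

The ratio of consecutive coefficients is (2m+1)·(2m+2)/(m+1)² · 4 → 16.
Thus R = 1/(16) = 1/16.

R = 1/16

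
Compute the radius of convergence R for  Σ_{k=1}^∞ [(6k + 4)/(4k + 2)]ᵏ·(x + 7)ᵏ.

By the Cauchy root test, |a_k|^(1/k) = (6k + 4)/(4k + 2) → 3/2.
Thus R = 1/(3/2) = 2/3.

R = 2/3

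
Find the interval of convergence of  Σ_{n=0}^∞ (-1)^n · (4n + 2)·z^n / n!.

Ratio test: |a_{n+1}/a_n| = (4(n+1) + 2)/(4n + 2) · 1/(n+1) → 0 as n → ∞.
Since the limit is 0 < 1 for every z, the series converges on all of ℝ and R = ∞.

(−∞, ∞)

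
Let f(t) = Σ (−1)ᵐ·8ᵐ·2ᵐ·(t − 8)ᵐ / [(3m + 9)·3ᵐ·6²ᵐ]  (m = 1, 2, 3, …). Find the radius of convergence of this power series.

R = 27/4

Apply the ratio test: |a_{m+1}| / |a_m| = [(3m + 9)/(3(m+1) + 9)] · 8·2/(3·36), which tends to 4/27 as m → ∞.
Hence the series converges for |t − 8| < 1/(4/27) = 27/4, so the radius of convergence is 27/4.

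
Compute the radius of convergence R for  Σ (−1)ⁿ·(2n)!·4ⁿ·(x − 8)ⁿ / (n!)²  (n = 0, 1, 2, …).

Apply the ratio test: |a_{n+1}| / |a_n| = (2n+1)·(2n+2)/(n+1)² · 4, which tends to 16 as n → ∞.
Hence the series converges for |x − 8| < 1/(16) = 1/16, so the radius of convergence is 1/16.

R = 1/16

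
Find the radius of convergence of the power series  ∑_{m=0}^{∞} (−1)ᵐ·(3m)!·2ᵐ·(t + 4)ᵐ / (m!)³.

Apply the ratio test: |a_{m+1}| / |a_m| = (3m+1)·(3m+2)·(3m+3)/(m+1)³ · 2, which tends to 54 as m → ∞.
Convergence for |t + 4| · 54 < 1, i.e. |t + 4| < 1/54. So R = 1/54.

R = 1/54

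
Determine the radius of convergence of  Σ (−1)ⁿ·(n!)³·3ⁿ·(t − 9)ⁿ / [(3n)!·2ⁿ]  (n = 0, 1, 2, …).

Apply the ratio test: |a_{n+1}| / |a_n| = (n+1)³/[(3n+1)·(3n+2)·(3n+3)] · 3/2, which tends to 1/18 as n → ∞.
Convergence for |t − 9| · 1/18 < 1, i.e. |t − 9| < 18. So R = 18.

R = 18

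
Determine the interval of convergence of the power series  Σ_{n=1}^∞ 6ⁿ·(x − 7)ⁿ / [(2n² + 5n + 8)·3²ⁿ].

[11/2, 17/2]

The ratio of consecutive coefficients is [(2n² + 5n + 8)/(2(n+1)² + 5(n+1) + 8)] · 6/9 → 2/3.
Hence the series converges for |x − 7| < 1/(2/3) = 3/2, so the radius of convergence is 3/2.
Endpoint x = 17/2: absolute convergence follows by limit comparison with Σ 1/n².
When x = 11/2, absolute convergence follows by limit comparison with Σ 1/n².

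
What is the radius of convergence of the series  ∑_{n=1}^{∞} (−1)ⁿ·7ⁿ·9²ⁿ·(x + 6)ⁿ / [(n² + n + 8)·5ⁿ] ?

By the ratio test, |a_{n+1}/a_n| = [(n² + n + 8)/((n+1)² + (n+1) + 8)] · 7·81/5 → 567/5.
Thus R = 1/(567/5) = 5/567.

R = 5/567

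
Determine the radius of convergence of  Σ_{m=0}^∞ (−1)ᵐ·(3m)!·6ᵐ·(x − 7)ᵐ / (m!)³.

R = 1/162

By the ratio test, |a_{m+1}/a_m| = (3m+1)·(3m+2)·(3m+3)/(m+1)³ · 6 → 162.
Convergence for |x − 7| · 162 < 1, i.e. |x − 7| < 1/162. So R = 1/162.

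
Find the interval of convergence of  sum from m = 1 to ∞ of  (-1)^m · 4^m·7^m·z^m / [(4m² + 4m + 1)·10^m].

By the ratio test, |a_{m+1}/a_m| = [(4m² + 4m + 1)/(4(m+1)² + 4(m+1) + 1)] · 4·7/10 → 14/5.
The series converges when 14/5 · |z| < 1, giving R = 5/14.
At z = 5/14: the series is dominated by a constant times Σ 1/m², which converges (p = 2 > 1).
Endpoint z = -5/14: absolute convergence follows by limit comparison with Σ 1/m².

[-5/14, 5/14]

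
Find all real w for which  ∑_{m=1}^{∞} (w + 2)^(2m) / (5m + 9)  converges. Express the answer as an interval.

(-3, -1)

Ratio test: |a_{m+1}/a_m| = (5m + 9)/(5(m+1) + 9) → 1 as m → ∞.
Successive powers of (w + 2) differ by 2, so the series converges when |w + 2|² · 1 < 1, i.e. |w + 2| < √(1) = 1. So R = 1.
Endpoint w = -1: the terms are asymptotic to a nonzero constant times 1/m, so the series diverges by limit comparison with Σ 1/m.
When w = -3, comparison with the harmonic series Σ 1/m shows the series diverges.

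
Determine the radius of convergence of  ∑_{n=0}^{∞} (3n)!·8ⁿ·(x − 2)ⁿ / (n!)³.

R = 1/216

The ratio of consecutive coefficients is (3n+1)·(3n+2)·(3n+3)/(n+1)³ · 8 → 216.
Hence the series converges for |x − 2| < 1/(216) = 1/216, so the radius of convergence is 1/216.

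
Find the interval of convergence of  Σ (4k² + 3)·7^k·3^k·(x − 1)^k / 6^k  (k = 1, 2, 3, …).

(5/7, 9/7)

By the ratio test, |a_{k+1}/a_k| = [(4(k+1)² + 3)/(4k² + 3)] · 7·3/6 → 7/2.
Thus R = 1/(7/2) = 2/7.
Endpoint x = 9/7: the terms do not tend to 0, so the series diverges.
At x = 5/7: the k-th term does not approach 0; divergence by the term test.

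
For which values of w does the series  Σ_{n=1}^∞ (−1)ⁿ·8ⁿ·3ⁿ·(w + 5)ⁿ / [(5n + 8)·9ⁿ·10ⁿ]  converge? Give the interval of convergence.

(-35/4, -5/4]

The ratio of consecutive coefficients is [(5n + 8)/(5(n+1) + 8)] · 8·3/(9·10) → 4/15.
Hence the series converges for |w + 5| < 1/(4/15) = 15/4, so the radius of convergence is 15/4.
Endpoint w = -5/4: convergence follows from the alternating series test (terms decrease monotonically to 0).
At w = -35/4: the terms behave like c/n; limit comparison with the harmonic series gives divergence.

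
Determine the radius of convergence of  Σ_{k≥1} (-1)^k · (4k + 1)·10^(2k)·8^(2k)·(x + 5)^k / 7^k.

R = 7/6400

By the ratio test, |a_{k+1}/a_k| = [(4(k+1) + 1)/(4k + 1)] · 100·64/7 → 6400/7.
The series converges when 6400/7 · |x + 5| < 1, giving R = 7/6400.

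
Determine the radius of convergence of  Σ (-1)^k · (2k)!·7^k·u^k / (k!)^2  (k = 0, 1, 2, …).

R = 1/28

Ratio test: |a_{k+1}/a_k| = (2k+1)·(2k+2)/(k+1)² · 7 → 28 as k → ∞.
Hence the series converges for |u| < 1/(28) = 1/28, so the radius of convergence is 1/28.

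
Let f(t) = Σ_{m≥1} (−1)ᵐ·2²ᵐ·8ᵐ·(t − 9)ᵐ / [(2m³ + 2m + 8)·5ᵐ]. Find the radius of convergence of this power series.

R = 5/32

By the ratio test, |a_{m+1}/a_m| = [(2m³ + 2m + 8)/(2(m+1)³ + 2(m+1) + 8)] · 4·8/5 → 32/5.
Thus R = 1/(32/5) = 5/32.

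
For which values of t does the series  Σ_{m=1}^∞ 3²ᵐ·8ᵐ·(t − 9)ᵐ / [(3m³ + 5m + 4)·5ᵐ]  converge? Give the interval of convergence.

Apply the ratio test: |a_{m+1}| / |a_m| = [(3m³ + 5m + 4)/(3(m+1)³ + 5(m+1) + 4)] · 9·8/5, which tends to 72/5 as m → ∞.
Thus R = 1/(72/5) = 5/72.
Endpoint t = 653/72: absolute convergence follows by limit comparison with Σ 1/m³.
Endpoint t = 643/72: absolute convergence follows by limit comparison with Σ 1/m³.

[643/72, 653/72]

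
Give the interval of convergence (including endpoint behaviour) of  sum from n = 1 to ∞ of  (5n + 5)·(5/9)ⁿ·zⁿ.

Apply the ratio test: |a_{n+1}| / |a_n| = [(5(n+1) + 5)/(5n + 5)] · 5/9, which tends to 5/9 as n → ∞.
Convergence for |z| · 5/9 < 1, i.e. |z| < 9/5. So R = 9/5.
Endpoint z = 9/5: the terms do not tend to 0, so the series diverges.
Check z = -9/5: the terms do not tend to 0, so the series diverges.

(-9/5, 9/5)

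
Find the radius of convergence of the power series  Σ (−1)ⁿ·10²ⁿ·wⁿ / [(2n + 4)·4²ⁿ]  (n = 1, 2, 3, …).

R = 4/25

Apply the ratio test: |a_{n+1}| / |a_n| = [(2n + 4)/(2(n+1) + 4)] · 100/16, which tends to 25/4 as n → ∞.
Convergence for |w| · 25/4 < 1, i.e. |w| < 4/25. So R = 4/25.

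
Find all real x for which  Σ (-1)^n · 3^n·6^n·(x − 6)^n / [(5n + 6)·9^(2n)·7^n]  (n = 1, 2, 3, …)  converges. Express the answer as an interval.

(-51/2, 75/2]

The ratio of consecutive coefficients is [(5n + 6)/(5(n+1) + 6)] · 3·6/(81·7) → 2/63.
Thus R = 1/(2/63) = 63/2.
Check x = 75/2: the terms alternate in sign and decrease monotonically to 0 in absolute value (size ~ c/n), so the alternating series test gives convergence.
Endpoint x = -51/2: the terms are asymptotic to a nonzero constant times 1/n, so the series diverges by limit comparison with Σ 1/n.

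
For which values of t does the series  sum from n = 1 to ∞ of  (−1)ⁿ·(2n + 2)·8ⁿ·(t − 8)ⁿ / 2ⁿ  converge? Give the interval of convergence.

(31/4, 33/4)

Apply the ratio test: |a_{n+1}| / |a_n| = [(2(n+1) + 2)/(2n + 2)] · 8/2, which tends to 4 as n → ∞.
Hence the series converges for |t − 8| < 1/(4) = 1/4, so the radius of convergence is 1/4.
At t = 33/4: the n-th term does not approach 0; divergence by the term test.
Endpoint t = 31/4: the terms have absolute value of order n, which does not tend to 0, so the series diverges by the divergence test.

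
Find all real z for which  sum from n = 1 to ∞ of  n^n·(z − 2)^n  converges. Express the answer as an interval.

Applying the root test, |a_n|^(1/n) = n → ∞.
The root grows without bound, so R = 0 (convergence only at z = 2).

{2}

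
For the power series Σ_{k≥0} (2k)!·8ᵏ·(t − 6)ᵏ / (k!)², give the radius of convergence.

Ratio test: |a_{k+1}/a_k| = (2k+1)·(2k+2)/(k+1)² · 8 → 32 as k → ∞.
Convergence for |t − 6| · 32 < 1, i.e. |t − 6| < 1/32. So R = 1/32.

R = 1/32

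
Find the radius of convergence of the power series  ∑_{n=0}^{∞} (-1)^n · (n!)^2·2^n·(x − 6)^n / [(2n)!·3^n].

R = 6

Ratio test: |a_{n+1}/a_n| = (n+1)²/[(2n+1)·(2n+2)] · 2/3 → 1/6 as n → ∞.
Hence the series converges for |x − 6| < 1/(1/6) = 6, so the radius of convergence is 6.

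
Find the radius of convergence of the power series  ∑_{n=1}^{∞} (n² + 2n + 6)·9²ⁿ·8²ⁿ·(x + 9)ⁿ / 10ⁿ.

R = 5/2592

The ratio of consecutive coefficients is [((n+1)² + 2(n+1) + 6)/(n² + 2n + 6)] · 81·64/10 → 2592/5.
Convergence for |x + 9| · 2592/5 < 1, i.e. |x + 9| < 5/2592. So R = 5/2592.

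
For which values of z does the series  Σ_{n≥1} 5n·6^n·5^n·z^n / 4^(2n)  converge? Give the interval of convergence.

Apply the ratio test: |a_{n+1}| / |a_n| = [5(n+1)/5n] · 6·5/16, which tends to 15/8 as n → ∞.
Thus R = 1/(15/8) = 8/15.
At z = 8/15: the terms do not tend to 0, so the series diverges.
At z = -8/15: the terms do not tend to 0, so the series diverges.

(-8/15, 8/15)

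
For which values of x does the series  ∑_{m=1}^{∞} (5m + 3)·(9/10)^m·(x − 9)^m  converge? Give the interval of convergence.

(71/9, 91/9)

The ratio of consecutive coefficients is [(5(m+1) + 3)/(5m + 3)] · 9/10 → 9/10.
Convergence for |x − 9| · 9/10 < 1, i.e. |x − 9| < 10/9. So R = 10/9.
Endpoint x = 91/9: the terms have absolute value of order m, which does not tend to 0, so the series diverges by the divergence test.
Check x = 71/9: the terms do not tend to 0, so the series diverges.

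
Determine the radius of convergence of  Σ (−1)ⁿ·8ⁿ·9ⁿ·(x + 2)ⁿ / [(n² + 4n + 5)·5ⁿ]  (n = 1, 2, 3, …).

The ratio of consecutive coefficients is [(n² + 4n + 5)/((n+1)² + 4(n+1) + 5)] · 8·9/5 → 72/5.
Hence the series converges for |x + 2| < 1/(72/5) = 5/72, so the radius of convergence is 5/72.

R = 5/72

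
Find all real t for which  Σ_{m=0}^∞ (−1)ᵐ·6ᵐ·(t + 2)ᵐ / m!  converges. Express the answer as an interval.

(−∞, ∞)

Ratio test: |a_{m+1}/a_m| = 6 · 1/(m+1) → 0 as m → ∞.
The ratio tends to 0 regardless of t, hence R = ∞.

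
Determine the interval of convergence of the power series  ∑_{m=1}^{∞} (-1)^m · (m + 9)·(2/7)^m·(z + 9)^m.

(-25/2, -11/2)

Apply the ratio test: |a_{m+1}| / |a_m| = [((m+1) + 9)/(m + 9)] · 2/7, which tends to 2/7 as m → ∞.
Thus R = 1/(2/7) = 7/2.
Endpoint z = -11/2: the terms have absolute value of order m, which does not tend to 0, so the series diverges by the divergence test.
When z = -25/2, the terms do not tend to 0, so the series diverges.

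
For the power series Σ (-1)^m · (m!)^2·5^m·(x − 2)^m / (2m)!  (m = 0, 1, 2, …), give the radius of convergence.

R = 4/5

The ratio of consecutive coefficients is (m+1)²/[(2m+1)·(2m+2)] · 5 → 5/4.
Hence the series converges for |x − 2| < 1/(5/4) = 4/5, so the radius of convergence is 4/5.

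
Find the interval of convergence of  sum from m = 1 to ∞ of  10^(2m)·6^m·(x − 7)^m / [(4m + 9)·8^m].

[524/75, 526/75)

The ratio of consecutive coefficients is [(4m + 9)/(4(m+1) + 9)] · 100·6/8 → 75.
Convergence for |x − 7| · 75 < 1, i.e. |x − 7| < 1/75. So R = 1/75.
Check x = 526/75: the terms behave like c/m; limit comparison with the harmonic series gives divergence.
Endpoint x = 524/75: an alternating series whose terms decrease to 0 in absolute value, so it converges by the Leibniz criterion.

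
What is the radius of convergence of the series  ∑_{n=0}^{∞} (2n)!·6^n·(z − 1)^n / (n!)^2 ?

R = 1/24

The ratio of consecutive coefficients is (2n+1)·(2n+2)/(n+1)² · 6 → 24.
Convergence for |z − 1| · 24 < 1, i.e. |z − 1| < 1/24. So R = 1/24.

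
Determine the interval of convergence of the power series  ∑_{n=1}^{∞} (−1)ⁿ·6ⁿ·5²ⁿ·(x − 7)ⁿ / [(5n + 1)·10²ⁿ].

(19/3, 23/3]

The ratio of consecutive coefficients is [(5n + 1)/(5(n+1) + 1)] · 6·25/100 → 3/2.
Thus R = 1/(3/2) = 2/3.
Check x = 23/3: the terms alternate in sign and decrease monotonically to 0 in absolute value (size ~ c/n), so the alternating series test gives convergence.
When x = 19/3, comparison with the harmonic series Σ 1/n shows the series diverges.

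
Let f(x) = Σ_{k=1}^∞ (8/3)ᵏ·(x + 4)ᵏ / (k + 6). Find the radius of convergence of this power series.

The ratio of consecutive coefficients is [(k + 6)/((k+1) + 6)] · 8/3 → 8/3.
The series converges when 8/3 · |x + 4| < 1, giving R = 3/8.

R = 3/8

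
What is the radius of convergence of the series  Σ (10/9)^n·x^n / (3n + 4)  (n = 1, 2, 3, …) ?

R = 9/10

The ratio of consecutive coefficients is [(3n + 4)/(3(n+1) + 4)] · 10/9 → 10/9.
Thus R = 1/(10/9) = 9/10.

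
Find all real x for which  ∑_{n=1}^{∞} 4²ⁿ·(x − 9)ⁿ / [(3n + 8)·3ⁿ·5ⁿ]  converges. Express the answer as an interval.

[129/16, 159/16)

Ratio test: |a_{n+1}/a_n| = [(3n + 8)/(3(n+1) + 8)] · 16/(3·5) → 16/15 as n → ∞.
Thus R = 1/(16/15) = 15/16.
Endpoint x = 159/16: the terms behave like c/n; limit comparison with the harmonic series gives divergence.
Endpoint x = 129/16: convergence follows from the alternating series test (terms decrease monotonically to 0).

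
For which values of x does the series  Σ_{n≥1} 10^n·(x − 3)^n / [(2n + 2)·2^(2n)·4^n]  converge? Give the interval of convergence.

[7/5, 23/5)

By the ratio test, |a_{n+1}/a_n| = [(2n + 2)/(2(n+1) + 2)] · 10/(4·4) → 5/8.
Thus R = 1/(5/8) = 8/5.
Check x = 23/5: comparison with the harmonic series Σ 1/n shows the series diverges.
Check x = 7/5: an alternating series whose terms decrease to 0 in absolute value, so it converges by the Leibniz criterion.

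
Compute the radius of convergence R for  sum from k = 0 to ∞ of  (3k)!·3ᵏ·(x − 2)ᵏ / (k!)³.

R = 1/81

By the ratio test, |a_{k+1}/a_k| = (3k+1)·(3k+2)·(3k+3)/(k+1)³ · 3 → 81.
The series converges when 81 · |x − 2| < 1, giving R = 1/81.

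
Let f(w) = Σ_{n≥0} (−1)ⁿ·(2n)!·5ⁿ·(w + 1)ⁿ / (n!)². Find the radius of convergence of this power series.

R = 1/20

By the ratio test, |a_{n+1}/a_n| = (2n+1)·(2n+2)/(n+1)² · 5 → 20.
The series converges when 20 · |w + 1| < 1, giving R = 1/20.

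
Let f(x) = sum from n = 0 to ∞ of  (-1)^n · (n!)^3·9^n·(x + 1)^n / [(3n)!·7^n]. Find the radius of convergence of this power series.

The ratio of consecutive coefficients is (n+1)³/[(3n+1)·(3n+2)·(3n+3)] · 9/7 → 1/21.
Hence the series converges for |x + 1| < 1/(1/21) = 21, so the radius of convergence is 21.

R = 21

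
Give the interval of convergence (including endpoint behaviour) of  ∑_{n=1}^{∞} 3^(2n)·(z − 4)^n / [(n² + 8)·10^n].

[26/9, 46/9]

By the ratio test, |a_{n+1}/a_n| = [(n² + 8)/((n+1)² + 8)] · 9/10 → 9/10.
The series converges when 9/10 · |z − 4| < 1, giving R = 10/9.
When z = 46/9, the series is dominated by a constant times Σ 1/n², which converges (p = 2 > 1).
When z = 26/9, the terms are on the order of 1/n², so the series converges absolutely by comparison with the p-series (p = 2 > 1).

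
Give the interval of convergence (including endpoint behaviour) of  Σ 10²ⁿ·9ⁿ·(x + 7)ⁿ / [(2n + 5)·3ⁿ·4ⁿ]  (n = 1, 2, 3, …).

[-526/75, -524/75)

By the ratio test, |a_{n+1}/a_n| = [(2n + 5)/(2(n+1) + 5)] · 100·9/(3·4) → 75.
Convergence for |x + 7| · 75 < 1, i.e. |x + 7| < 1/75. So R = 1/75.
When x = -524/75, comparison with the harmonic series Σ 1/n shows the series diverges.
Check x = -526/75: the terms alternate in sign and decrease monotonically to 0 in absolute value (size ~ c/n), so the alternating series test gives convergence.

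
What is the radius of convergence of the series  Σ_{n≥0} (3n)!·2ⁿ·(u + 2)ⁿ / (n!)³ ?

R = 1/54

By the ratio test, |a_{n+1}/a_n| = (3n+1)·(3n+2)·(3n+3)/(n+1)³ · 2 → 54.
Hence the series converges for |u + 2| < 1/(54) = 1/54, so the radius of convergence is 1/54.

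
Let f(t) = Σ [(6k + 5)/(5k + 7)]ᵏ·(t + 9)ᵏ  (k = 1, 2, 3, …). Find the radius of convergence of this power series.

Applying the root test, |a_k|^(1/k) = (6k + 5)/(5k + 7) → 6/5.
Convergence for |t + 9| · 6/5 < 1, i.e. |t + 9| < 5/6. So R = 5/6.

R = 5/6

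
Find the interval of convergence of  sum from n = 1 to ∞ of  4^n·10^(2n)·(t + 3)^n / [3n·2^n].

By the ratio test, |a_{n+1}/a_n| = [3n/3(n+1)] · 4·100/2 → 200.
The series converges when 200 · |t + 3| < 1, giving R = 1/200.
At t = -599/200: comparison with the harmonic series Σ 1/n shows the series diverges.
Endpoint t = -601/200: convergence follows from the alternating series test (terms decrease monotonically to 0).

[-601/200, -599/200)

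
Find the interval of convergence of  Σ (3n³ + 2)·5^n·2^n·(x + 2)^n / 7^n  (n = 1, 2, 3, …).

(-27/10, -13/10)

By the ratio test, |a_{n+1}/a_n| = [(3(n+1)³ + 2)/(3n³ + 2)] · 5·2/7 → 10/7.
Hence the series converges for |x + 2| < 1/(10/7) = 7/10, so the radius of convergence is 7/10.
Endpoint x = -13/10: the n-th term does not approach 0; divergence by the term test.
At x = -27/10: the terms have absolute value of order n³, which does not tend to 0, so the series diverges by the divergence test.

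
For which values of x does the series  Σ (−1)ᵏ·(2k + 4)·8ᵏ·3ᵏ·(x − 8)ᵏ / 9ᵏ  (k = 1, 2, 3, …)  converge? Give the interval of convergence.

By the ratio test, |a_{k+1}/a_k| = [(2(k+1) + 4)/(2k + 4)] · 8·3/9 → 8/3.
Hence the series converges for |x − 8| < 1/(8/3) = 3/8, so the radius of convergence is 3/8.
Endpoint x = 67/8: the terms have absolute value of order k, which does not tend to 0, so the series diverges by the divergence test.
At x = 61/8: the k-th term does not approach 0; divergence by the term test.

(61/8, 67/8)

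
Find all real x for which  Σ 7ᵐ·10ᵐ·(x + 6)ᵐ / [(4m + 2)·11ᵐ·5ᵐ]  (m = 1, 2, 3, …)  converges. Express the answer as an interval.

[-95/14, -73/14)

By the ratio test, |a_{m+1}/a_m| = [(4m + 2)/(4(m+1) + 2)] · 7·10/(11·5) → 14/11.
Convergence for |x + 6| · 14/11 < 1, i.e. |x + 6| < 11/14. So R = 11/14.
At x = -73/14: the terms are asymptotic to a nonzero constant times 1/m, so the series diverges by limit comparison with Σ 1/m.
When x = -95/14, an alternating series whose terms decrease to 0 in absolute value, so it converges by the Leibniz criterion.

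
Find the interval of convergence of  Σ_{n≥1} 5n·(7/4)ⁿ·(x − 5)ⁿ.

(31/7, 39/7)

Apply the ratio test: |a_{n+1}| / |a_n| = [5(n+1)/5n] · 7/4, which tends to 7/4 as n → ∞.
Convergence for |x − 5| · 7/4 < 1, i.e. |x − 5| < 4/7. So R = 4/7.
Check x = 39/7: the terms do not tend to 0, so the series diverges.
Endpoint x = 31/7: the terms have absolute value of order n, which does not tend to 0, so the series diverges by the divergence test.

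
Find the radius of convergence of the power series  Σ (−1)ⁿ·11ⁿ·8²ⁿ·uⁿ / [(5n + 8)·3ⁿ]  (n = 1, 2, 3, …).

R = 3/704

By the ratio test, |a_{n+1}/a_n| = [(5n + 8)/(5(n+1) + 8)] · 11·64/3 → 704/3.
The series converges when 704/3 · |u| < 1, giving R = 3/704.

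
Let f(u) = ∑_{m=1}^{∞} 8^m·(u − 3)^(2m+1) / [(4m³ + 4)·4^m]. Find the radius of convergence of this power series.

R = √2/2

Apply the ratio test: |a_{m+1}| / |a_m| = [(4m³ + 4)/(4(m+1)³ + 4)] · 8/4, which tends to 2 as m → ∞.
Writing y = (u − 3)², the series in y has radius 1/2, so |u − 3| < √(1/2) and R = √2/2.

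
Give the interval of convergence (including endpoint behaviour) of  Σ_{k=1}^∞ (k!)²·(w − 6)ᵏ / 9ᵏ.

The ratio of consecutive coefficients is (k+1)² · 1/9 → ∞.
The ratio grows without bound, so the series diverges whenever (w − 6) ≠ 0; it converges only at w = 6. R = 0.

{6}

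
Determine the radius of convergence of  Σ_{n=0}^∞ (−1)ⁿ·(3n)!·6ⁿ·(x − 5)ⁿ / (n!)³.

R = 1/162

The ratio of consecutive coefficients is (3n+1)·(3n+2)·(3n+3)/(n+1)³ · 6 → 162.
The series converges when 162 · |x − 5| < 1, giving R = 1/162.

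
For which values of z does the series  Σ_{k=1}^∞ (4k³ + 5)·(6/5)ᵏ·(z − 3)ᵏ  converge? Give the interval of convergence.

(13/6, 23/6)

Ratio test: |a_{k+1}/a_k| = [(4(k+1)³ + 5)/(4k³ + 5)] · 6/5 → 6/5 as k → ∞.
Thus R = 1/(6/5) = 5/6.
Check z = 23/6: the k-th term does not approach 0; divergence by the term test.
When z = 13/6, the terms have absolute value of order k³, which does not tend to 0, so the series diverges by the divergence test.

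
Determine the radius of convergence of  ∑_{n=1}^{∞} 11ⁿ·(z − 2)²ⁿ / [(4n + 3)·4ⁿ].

R = 2√11/11

Ratio test: |a_{n+1}/a_n| = [(4n + 3)/(4(n+1) + 3)] · 11/4 → 11/4 as n → ∞.
Since the exponent of (z − 2) increases by 2 each term, convergence requires |z − 2|² < 4/11, hence R = 2√11/11.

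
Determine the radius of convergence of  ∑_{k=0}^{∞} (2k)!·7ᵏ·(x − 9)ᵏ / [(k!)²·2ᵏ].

R = 1/14

By the ratio test, |a_{k+1}/a_k| = (2k+1)·(2k+2)/(k+1)² · 7/2 → 14.
Convergence for |x − 9| · 14 < 1, i.e. |x − 9| < 1/14. So R = 1/14.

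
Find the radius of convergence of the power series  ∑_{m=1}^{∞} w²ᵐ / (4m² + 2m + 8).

R = 1

Apply the ratio test: |a_{m+1}| / |a_m| = (4m² + 2m + 8)/(4(m+1)² + 2(m+1) + 8), which tends to 1 as m → ∞.
Successive powers of w differ by 2, so the series converges when |w|² · 1 < 1, i.e. |w| < √(1) = 1. So R = 1.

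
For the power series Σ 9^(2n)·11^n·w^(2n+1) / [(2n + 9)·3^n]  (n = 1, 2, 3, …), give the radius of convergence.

R = √33/99

Ratio test: |a_{n+1}/a_n| = [(2n + 9)/(2(n+1) + 9)] · 81·11/3 → 297 as n → ∞.
Since the exponent of w increases by 2 each term, convergence requires |w|² < 1/297, hence R = √33/99.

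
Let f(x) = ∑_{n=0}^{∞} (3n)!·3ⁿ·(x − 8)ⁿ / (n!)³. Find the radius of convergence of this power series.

R = 1/81

Apply the ratio test: |a_{n+1}| / |a_n| = (3n+1)·(3n+2)·(3n+3)/(n+1)³ · 3, which tends to 81 as n → ∞.
Thus R = 1/(81) = 1/81.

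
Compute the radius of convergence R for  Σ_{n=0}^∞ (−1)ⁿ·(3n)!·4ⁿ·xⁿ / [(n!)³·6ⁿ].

R = 1/18

The ratio of consecutive coefficients is (3n+1)·(3n+2)·(3n+3)/(n+1)³ · 4/6 → 18.
Hence the series converges for |x| < 1/(18) = 1/18, so the radius of convergence is 1/18.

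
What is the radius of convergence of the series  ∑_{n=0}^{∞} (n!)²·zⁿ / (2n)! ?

R = 4

Ratio test: |a_{n+1}/a_n| = (n+1)²/[(2n+1)·(2n+2)] → 1/4 as n → ∞.
Thus R = 1/(1/4) = 4.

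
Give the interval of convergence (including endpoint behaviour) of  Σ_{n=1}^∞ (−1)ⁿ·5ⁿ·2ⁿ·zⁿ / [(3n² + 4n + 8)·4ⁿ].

[-2/5, 2/5]

By the ratio test, |a_{n+1}/a_n| = [(3n² + 4n + 8)/(3(n+1)² + 4(n+1) + 8)] · 5·2/4 → 5/2.
Hence the series converges for |z| < 1/(5/2) = 2/5, so the radius of convergence is 2/5.
Endpoint z = 2/5: the series is dominated by a constant times Σ 1/n², which converges (p = 2 > 1).
Check z = -2/5: absolute convergence follows by limit comparison with Σ 1/n².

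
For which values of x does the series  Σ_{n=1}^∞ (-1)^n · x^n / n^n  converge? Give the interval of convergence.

By the Cauchy root test, |a_n|^(1/n) = 1/n → 0.
Since the n-th root of |a_n| tends to 0, the series converges for all real x; R = ∞.

(−∞, ∞)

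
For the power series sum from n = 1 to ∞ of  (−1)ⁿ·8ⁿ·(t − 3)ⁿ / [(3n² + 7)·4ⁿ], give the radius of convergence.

R = 1/2

The ratio of consecutive coefficients is [(3n² + 7)/(3(n+1)² + 7)] · 8/4 → 2.
Convergence for |t − 3| · 2 < 1, i.e. |t − 3| < 1/2. So R = 1/2.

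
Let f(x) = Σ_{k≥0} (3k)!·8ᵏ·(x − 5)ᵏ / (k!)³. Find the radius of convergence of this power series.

Ratio test: |a_{k+1}/a_k| = (3k+1)·(3k+2)·(3k+3)/(k+1)³ · 8 → 216 as k → ∞.
Thus R = 1/(216) = 1/216.

R = 1/216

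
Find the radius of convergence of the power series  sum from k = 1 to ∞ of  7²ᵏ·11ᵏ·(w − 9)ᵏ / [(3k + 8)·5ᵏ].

By the ratio test, |a_{k+1}/a_k| = [(3k + 8)/(3(k+1) + 8)] · 49·11/5 → 539/5.
Thus R = 1/(539/5) = 5/539.

R = 5/539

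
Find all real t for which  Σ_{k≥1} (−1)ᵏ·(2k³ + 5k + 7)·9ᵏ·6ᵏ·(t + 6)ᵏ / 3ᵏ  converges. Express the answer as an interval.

The ratio of consecutive coefficients is [(2(k+1)³ + 5(k+1) + 7)/(2k³ + 5k + 7)] · 9·6/3 → 18.
Thus R = 1/(18) = 1/18.
Check t = -107/18: the terms have absolute value of order k³, which does not tend to 0, so the series diverges by the divergence test.
When t = -109/18, the terms have absolute value of order k³, which does not tend to 0, so the series diverges by the divergence test.

(-109/18, -107/18)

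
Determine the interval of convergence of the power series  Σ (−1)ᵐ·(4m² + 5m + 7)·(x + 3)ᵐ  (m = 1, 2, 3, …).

The ratio of consecutive coefficients is (4(m+1)² + 5(m+1) + 7)/(4m² + 5m + 7) → 1.
Hence R = 1.
Endpoint x = -2: the terms do not tend to 0, so the series diverges.
At x = -4: the terms do not tend to 0, so the series diverges.

(-4, -2)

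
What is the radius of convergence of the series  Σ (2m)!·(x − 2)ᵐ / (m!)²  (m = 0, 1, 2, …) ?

R = 1/4

Ratio test: |a_{m+1}/a_m| = (2m+1)·(2m+2)/(m+1)² → 4 as m → ∞.
Hence the series converges for |x − 2| < 1/(4) = 1/4, so the radius of convergence is 1/4.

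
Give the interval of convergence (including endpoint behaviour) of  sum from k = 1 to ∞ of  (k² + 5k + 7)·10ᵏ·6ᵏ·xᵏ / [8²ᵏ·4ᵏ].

(-64/15, 64/15)

Apply the ratio test: |a_{k+1}| / |a_k| = [((k+1)² + 5(k+1) + 7)/(k² + 5k + 7)] · 10·6/(64·4), which tends to 15/64 as k → ∞.
Convergence for |x| · 15/64 < 1, i.e. |x| < 64/15. So R = 64/15.
When x = 64/15, the terms have absolute value of order k², which does not tend to 0, so the series diverges by the divergence test.
Endpoint x = -64/15: the k-th term does not approach 0; divergence by the term test.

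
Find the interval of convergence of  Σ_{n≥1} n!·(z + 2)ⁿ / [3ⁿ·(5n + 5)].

Ratio test: |a_{n+1}/a_n| = (n+1) · 1/3 · (5n + 5)/(5(n+1) + 5) → ∞ as n → ∞.
Since the ratio → ∞, the series diverges for every z ≠ -2, and R = 0.

{-2}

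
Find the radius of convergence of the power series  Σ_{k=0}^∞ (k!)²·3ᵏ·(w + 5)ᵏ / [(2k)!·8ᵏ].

R = 32/3

The ratio of consecutive coefficients is (k+1)²/[(2k+1)·(2k+2)] · 3/8 → 3/32.
Hence the series converges for |w + 5| < 1/(3/32) = 32/3, so the radius of convergence is 32/3.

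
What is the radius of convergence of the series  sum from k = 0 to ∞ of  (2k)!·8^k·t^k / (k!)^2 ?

Ratio test: |a_{k+1}/a_k| = (2k+1)·(2k+2)/(k+1)² · 8 → 32 as k → ∞.
Thus R = 1/(32) = 1/32.

R = 1/32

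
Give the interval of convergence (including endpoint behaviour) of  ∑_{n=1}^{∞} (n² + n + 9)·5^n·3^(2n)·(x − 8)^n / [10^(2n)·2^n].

Apply the ratio test: |a_{n+1}| / |a_n| = [((n+1)² + (n+1) + 9)/(n² + n + 9)] · 5·9/(100·2), which tends to 9/40 as n → ∞.
Hence the series converges for |x − 8| < 1/(9/40) = 40/9, so the radius of convergence is 40/9.
At x = 112/9: the terms do not tend to 0, so the series diverges.
At x = 32/9: the n-th term does not approach 0; divergence by the term test.

(32/9, 112/9)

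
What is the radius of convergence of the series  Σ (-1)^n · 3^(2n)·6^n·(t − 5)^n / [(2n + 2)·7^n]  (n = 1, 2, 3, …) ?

R = 7/54

Apply the ratio test: |a_{n+1}| / |a_n| = [(2n + 2)/(2(n+1) + 2)] · 9·6/7, which tends to 54/7 as n → ∞.
Convergence for |t − 5| · 54/7 < 1, i.e. |t − 5| < 7/54. So R = 7/54.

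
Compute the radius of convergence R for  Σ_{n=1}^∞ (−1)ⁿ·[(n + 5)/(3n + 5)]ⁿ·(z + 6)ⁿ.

R = 3

Applying the root test, |a_n|^(1/n) = (n + 5)/(3n + 5) → 1/3.
The series converges when 1/3 · |z + 6| < 1, giving R = 3.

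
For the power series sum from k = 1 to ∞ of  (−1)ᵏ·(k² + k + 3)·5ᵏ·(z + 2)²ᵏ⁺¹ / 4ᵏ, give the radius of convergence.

R = 2√5/5

The ratio of consecutive coefficients is [((k+1)² + (k+1) + 3)/(k² + k + 3)] · 5/4 → 5/4.
Writing y = (z + 2)², the series in y has radius 4/5, so |z + 2| < √(4/5) and R = 2√5/5.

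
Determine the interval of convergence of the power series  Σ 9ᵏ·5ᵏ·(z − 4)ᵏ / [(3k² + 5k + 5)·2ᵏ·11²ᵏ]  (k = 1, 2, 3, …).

[-62/45, 422/45]

By the ratio test, |a_{k+1}/a_k| = [(3k² + 5k + 5)/(3(k+1)² + 5(k+1) + 5)] · 9·5/(2·121) → 45/242.
Thus R = 1/(45/242) = 242/45.
Check z = 422/45: the series is dominated by a constant times Σ 1/k², which converges (p = 2 > 1).
Endpoint z = -62/45: the series is dominated by a constant times Σ 1/k², which converges (p = 2 > 1).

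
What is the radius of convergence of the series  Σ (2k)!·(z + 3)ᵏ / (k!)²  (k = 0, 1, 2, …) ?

R = 1/4

The ratio of consecutive coefficients is (2k+1)·(2k+2)/(k+1)² → 4.
Thus R = 1/(4) = 1/4.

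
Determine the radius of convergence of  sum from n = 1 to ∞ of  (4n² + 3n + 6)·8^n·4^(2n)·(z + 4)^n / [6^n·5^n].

Apply the ratio test: |a_{n+1}| / |a_n| = [(4(n+1)² + 3(n+1) + 6)/(4n² + 3n + 6)] · 8·16/(6·5), which tends to 64/15 as n → ∞.
The series converges when 64/15 · |z + 4| < 1, giving R = 15/64.

R = 15/64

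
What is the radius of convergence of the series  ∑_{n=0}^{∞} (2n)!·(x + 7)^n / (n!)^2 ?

Ratio test: |a_{n+1}/a_n| = (2n+1)·(2n+2)/(n+1)² → 4 as n → ∞.
Thus R = 1/(4) = 1/4.

R = 1/4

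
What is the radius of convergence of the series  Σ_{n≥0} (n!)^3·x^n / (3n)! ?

R = 27

Apply the ratio test: |a_{n+1}| / |a_n| = (n+1)³/[(3n+1)·(3n+2)·(3n+3)], which tends to 1/27 as n → ∞.
Hence the series converges for |x| < 1/(1/27) = 27, so the radius of convergence is 27.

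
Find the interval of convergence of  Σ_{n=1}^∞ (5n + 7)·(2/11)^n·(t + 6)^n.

(-23/2, -1/2)

Ratio test: |a_{n+1}/a_n| = [(5(n+1) + 7)/(5n + 7)] · 2/11 → 2/11 as n → ∞.
The series converges when 2/11 · |t + 6| < 1, giving R = 11/2.
When t = -1/2, the n-th term does not approach 0; divergence by the term test.
Check t = -23/2: the n-th term does not approach 0; divergence by the term test.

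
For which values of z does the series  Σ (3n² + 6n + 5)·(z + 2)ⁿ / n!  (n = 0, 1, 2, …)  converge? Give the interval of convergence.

Apply the ratio test: |a_{n+1}| / |a_n| = (3(n+1)² + 6(n+1) + 5)/(3n² + 6n + 5) · 1/(n+1), which tends to 0 as n → ∞.
The limit is 0, so the series converges for all z; R = ∞.

(−∞, ∞)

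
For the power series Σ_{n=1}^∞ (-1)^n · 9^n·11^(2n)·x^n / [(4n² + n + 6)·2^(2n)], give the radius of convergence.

R = 4/1089

Apply the ratio test: |a_{n+1}| / |a_n| = [(4n² + n + 6)/(4(n+1)² + (n+1) + 6)] · 9·121/4, which tends to 1089/4 as n → ∞.
Convergence for |x| · 1089/4 < 1, i.e. |x| < 4/1089. So R = 4/1089.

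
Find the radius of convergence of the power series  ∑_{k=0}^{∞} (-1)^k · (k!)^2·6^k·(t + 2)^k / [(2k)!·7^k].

R = 14/3

The ratio of consecutive coefficients is (k+1)²/[(2k+1)·(2k+2)] · 6/7 → 3/14.
Hence the series converges for |t + 2| < 1/(3/14) = 14/3, so the radius of convergence is 14/3.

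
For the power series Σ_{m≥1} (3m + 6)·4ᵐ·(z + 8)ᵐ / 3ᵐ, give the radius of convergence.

Ratio test: |a_{m+1}/a_m| = [(3(m+1) + 6)/(3m + 6)] · 4/3 → 4/3 as m → ∞.
Thus R = 1/(4/3) = 3/4.

R = 3/4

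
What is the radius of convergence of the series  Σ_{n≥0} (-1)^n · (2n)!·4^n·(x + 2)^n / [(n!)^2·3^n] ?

By the ratio test, |a_{n+1}/a_n| = (2n+1)·(2n+2)/(n+1)² · 4/3 → 16/3.
Hence the series converges for |x + 2| < 1/(16/3) = 3/16, so the radius of convergence is 3/16.

R = 3/16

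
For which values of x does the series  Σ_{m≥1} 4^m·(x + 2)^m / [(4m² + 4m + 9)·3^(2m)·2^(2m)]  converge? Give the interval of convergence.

[-11, 7]

By the ratio test, |a_{m+1}/a_m| = [(4m² + 4m + 9)/(4(m+1)² + 4(m+1) + 9)] · 4/(9·4) → 1/9.
Thus R = 1/(1/9) = 9.
When x = 7, absolute convergence follows by limit comparison with Σ 1/m².
Endpoint x = -11: absolute convergence follows by limit comparison with Σ 1/m².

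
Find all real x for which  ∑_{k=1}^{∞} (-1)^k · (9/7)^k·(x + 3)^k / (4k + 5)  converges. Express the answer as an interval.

Ratio test: |a_{k+1}/a_k| = [(4k + 5)/(4(k+1) + 5)] · 9/7 → 9/7 as k → ∞.
Convergence for |x + 3| · 9/7 < 1, i.e. |x + 3| < 7/9. So R = 7/9.
Endpoint x = -20/9: the terms alternate in sign and decrease monotonically to 0 in absolute value (size ~ c/k), so the alternating series test gives convergence.
When x = -34/9, the terms are asymptotic to a nonzero constant times 1/k, so the series diverges by limit comparison with Σ 1/k.

(-34/9, -20/9]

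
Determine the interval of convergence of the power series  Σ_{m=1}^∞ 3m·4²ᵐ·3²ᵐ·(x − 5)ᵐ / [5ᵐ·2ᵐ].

The ratio of consecutive coefficients is [3(m+1)/3m] · 16·9/(5·2) → 72/5.
Thus R = 1/(72/5) = 5/72.
When x = 365/72, the m-th term does not approach 0; divergence by the term test.
When x = 355/72, the terms have absolute value of order m, which does not tend to 0, so the series diverges by the divergence test.

(355/72, 365/72)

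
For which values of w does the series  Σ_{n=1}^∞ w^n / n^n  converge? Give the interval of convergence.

(−∞, ∞)

By the Cauchy root test, |a_n|^(1/n) = 1/n → 0.
The limit is 0 for every w, so R = ∞.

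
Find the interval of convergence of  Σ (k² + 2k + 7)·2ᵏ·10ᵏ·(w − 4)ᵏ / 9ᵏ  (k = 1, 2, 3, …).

Apply the ratio test: |a_{k+1}| / |a_k| = [((k+1)² + 2(k+1) + 7)/(k² + 2k + 7)] · 2·10/9, which tends to 20/9 as k → ∞.
The series converges when 20/9 · |w − 4| < 1, giving R = 9/20.
Check w = 89/20: the k-th term does not approach 0; divergence by the term test.
Endpoint w = 71/20: the terms have absolute value of order k², which does not tend to 0, so the series diverges by the divergence test.

(71/20, 89/20)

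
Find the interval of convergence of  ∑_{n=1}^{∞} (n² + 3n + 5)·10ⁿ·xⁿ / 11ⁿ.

Ratio test: |a_{n+1}/a_n| = [((n+1)² + 3(n+1) + 5)/(n² + 3n + 5)] · 10/11 → 10/11 as n → ∞.
Hence the series converges for |x| < 1/(10/11) = 11/10, so the radius of convergence is 11/10.
When x = 11/10, the terms have absolute value of order n², which does not tend to 0, so the series diverges by the divergence test.
Endpoint x = -11/10: the n-th term does not approach 0; divergence by the term test.

(-11/10, 11/10)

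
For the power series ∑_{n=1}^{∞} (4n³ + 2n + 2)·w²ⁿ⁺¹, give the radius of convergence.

R = 1

Apply the ratio test: |a_{n+1}| / |a_n| = (4(n+1)³ + 2(n+1) + 2)/(4n³ + 2n + 2), which tends to 1 as n → ∞.
Successive powers of w differ by 2, so the series converges when |w|² · 1 < 1, i.e. |w| < √(1) = 1. So R = 1.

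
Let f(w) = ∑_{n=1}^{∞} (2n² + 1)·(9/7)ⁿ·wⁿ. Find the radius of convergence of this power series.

Ratio test: |a_{n+1}/a_n| = [(2(n+1)² + 1)/(2n² + 1)] · 9/7 → 9/7 as n → ∞.
Convergence for |w| · 9/7 < 1, i.e. |w| < 7/9. So R = 7/9.

R = 7/9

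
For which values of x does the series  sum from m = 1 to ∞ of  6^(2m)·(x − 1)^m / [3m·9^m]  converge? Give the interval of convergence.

[3/4, 5/4)

Apply the ratio test: |a_{m+1}| / |a_m| = [3m/3(m+1)] · 36/9, which tends to 4 as m → ∞.
Convergence for |x − 1| · 4 < 1, i.e. |x − 1| < 1/4. So R = 1/4.
Check x = 5/4: comparison with the harmonic series Σ 1/m shows the series diverges.
At x = 3/4: convergence follows from the alternating series test (terms decrease monotonically to 0).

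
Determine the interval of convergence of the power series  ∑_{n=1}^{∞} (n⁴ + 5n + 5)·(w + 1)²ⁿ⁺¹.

The ratio of consecutive coefficients is ((n+1)⁴ + 5(n+1) + 5)/(n⁴ + 5n + 5) → 1.
Since the exponent of (w + 1) increases by 2 each term, convergence requires |w + 1|² < 1, hence R = 1.
Check w = 0: the terms have absolute value of order n⁴, which does not tend to 0, so the series diverges by the divergence test.
When w = -2, the terms have absolute value of order n⁴, which does not tend to 0, so the series diverges by the divergence test.

(-2, 0)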